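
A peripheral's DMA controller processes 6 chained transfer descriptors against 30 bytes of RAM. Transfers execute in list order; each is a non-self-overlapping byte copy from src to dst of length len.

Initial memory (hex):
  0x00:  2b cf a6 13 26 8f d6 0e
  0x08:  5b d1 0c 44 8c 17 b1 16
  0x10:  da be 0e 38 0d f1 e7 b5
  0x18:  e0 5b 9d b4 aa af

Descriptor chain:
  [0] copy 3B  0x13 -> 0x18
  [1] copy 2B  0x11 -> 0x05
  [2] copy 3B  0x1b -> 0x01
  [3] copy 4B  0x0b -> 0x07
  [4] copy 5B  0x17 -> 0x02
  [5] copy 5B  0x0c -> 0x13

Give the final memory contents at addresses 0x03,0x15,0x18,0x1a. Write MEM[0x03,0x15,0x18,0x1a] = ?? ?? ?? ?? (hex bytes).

[0] 0x13->0x18 len=3 : 38 0d f1
[1] 0x11->0x05 len=2 : be 0e
[2] 0x1b->0x01 len=3 : b4 aa af
[3] 0x0b->0x07 len=4 : 44 8c 17 b1
[4] 0x17->0x02 len=5 : b5 38 0d f1 b4
[5] 0x0c->0x13 len=5 : 8c 17 b1 16 da
query mem[0x03]=0x38, mem[0x15]=0xb1, mem[0x18]=0x38, mem[0x1a]=0xf1

MEM[0x03,0x15,0x18,0x1a] = 38 b1 38 f1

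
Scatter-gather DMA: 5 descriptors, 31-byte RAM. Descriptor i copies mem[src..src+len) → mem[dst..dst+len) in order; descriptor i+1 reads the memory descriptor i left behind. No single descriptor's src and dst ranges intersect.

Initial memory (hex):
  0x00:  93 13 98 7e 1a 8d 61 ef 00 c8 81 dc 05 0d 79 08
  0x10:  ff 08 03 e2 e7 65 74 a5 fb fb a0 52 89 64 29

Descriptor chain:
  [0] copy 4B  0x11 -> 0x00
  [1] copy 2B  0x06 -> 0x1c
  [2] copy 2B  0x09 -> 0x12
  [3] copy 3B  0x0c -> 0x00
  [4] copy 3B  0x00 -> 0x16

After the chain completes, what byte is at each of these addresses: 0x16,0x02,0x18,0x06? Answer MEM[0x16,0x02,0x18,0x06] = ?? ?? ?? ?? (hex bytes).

MEM[0x16,0x02,0x18,0x06] = 05 79 79 61

[0] 0x11->0x00 len=4 : 08 03 e2 e7
[1] 0x06->0x1c len=2 : 61 ef
[2] 0x09->0x12 len=2 : c8 81
[3] 0x0c->0x00 len=3 : 05 0d 79
[4] 0x00->0x16 len=3 : 05 0d 79
query mem[0x16]=0x05, mem[0x02]=0x79, mem[0x18]=0x79, mem[0x06]=0x61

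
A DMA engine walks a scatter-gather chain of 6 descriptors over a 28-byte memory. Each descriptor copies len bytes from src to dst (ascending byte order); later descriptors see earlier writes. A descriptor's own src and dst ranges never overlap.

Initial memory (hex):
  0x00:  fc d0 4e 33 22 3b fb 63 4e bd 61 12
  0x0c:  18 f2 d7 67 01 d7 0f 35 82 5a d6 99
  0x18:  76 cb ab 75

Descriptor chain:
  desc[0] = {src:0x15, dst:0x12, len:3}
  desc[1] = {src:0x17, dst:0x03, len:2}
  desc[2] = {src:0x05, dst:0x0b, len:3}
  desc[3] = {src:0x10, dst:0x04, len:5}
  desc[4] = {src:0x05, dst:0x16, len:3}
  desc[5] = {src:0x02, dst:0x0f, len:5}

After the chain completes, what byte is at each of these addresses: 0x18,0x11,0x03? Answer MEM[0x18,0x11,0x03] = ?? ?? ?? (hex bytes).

MEM[0x18,0x11,0x03] = d6 01 99

#0 dst[0x12+3] := {0x5a,0xd6,0x99}
#1 dst[0x03+2] := {0x99,0x76}
#2 dst[0x0b+3] := {0x3b,0xfb,0x63}
#3 dst[0x04+5] := {0x01,0xd7,0x5a,0xd6,0x99}
#4 dst[0x16+3] := {0xd7,0x5a,0xd6}
#5 dst[0x0f+5] := {0x4e,0x99,0x01,0xd7,0x5a}
query mem[0x18]=0xd6, mem[0x11]=0x01, mem[0x03]=0x99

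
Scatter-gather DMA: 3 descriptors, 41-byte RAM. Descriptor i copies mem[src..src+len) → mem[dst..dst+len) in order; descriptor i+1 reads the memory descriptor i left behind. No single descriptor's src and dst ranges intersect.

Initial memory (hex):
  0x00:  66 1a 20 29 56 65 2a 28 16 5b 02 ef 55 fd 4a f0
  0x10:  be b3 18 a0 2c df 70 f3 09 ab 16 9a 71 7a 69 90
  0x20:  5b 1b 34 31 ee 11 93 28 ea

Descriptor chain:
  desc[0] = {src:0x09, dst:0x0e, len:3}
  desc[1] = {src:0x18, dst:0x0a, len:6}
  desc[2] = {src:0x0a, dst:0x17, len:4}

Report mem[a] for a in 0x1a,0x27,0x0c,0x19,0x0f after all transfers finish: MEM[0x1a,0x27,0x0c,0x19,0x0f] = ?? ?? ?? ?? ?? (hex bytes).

D0: mem[0x0e..0x10] <- [5b 02 ef]
D1: mem[0x0a..0x0f] <- [09 ab 16 9a 71 7a]
D2: mem[0x17..0x1a] <- [09 ab 16 9a]
query mem[0x1a]=0x9a, mem[0x27]=0x28, mem[0x0c]=0x16, mem[0x19]=0x16, mem[0x0f]=0x7a

MEM[0x1a,0x27,0x0c,0x19,0x0f] = 9a 28 16 16 7a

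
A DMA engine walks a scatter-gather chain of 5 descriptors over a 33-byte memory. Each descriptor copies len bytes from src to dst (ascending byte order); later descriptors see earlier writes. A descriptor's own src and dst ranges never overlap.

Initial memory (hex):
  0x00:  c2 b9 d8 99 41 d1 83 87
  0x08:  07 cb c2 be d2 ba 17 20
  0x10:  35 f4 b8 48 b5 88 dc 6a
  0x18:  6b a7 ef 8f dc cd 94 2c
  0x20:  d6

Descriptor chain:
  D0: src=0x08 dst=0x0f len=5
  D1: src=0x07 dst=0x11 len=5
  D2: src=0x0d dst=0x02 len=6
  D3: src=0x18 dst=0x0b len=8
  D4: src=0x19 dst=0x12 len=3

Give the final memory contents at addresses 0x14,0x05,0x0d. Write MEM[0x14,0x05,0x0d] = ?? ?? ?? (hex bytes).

  after D0: wrote 5B at 0x0f = 07cbc2bed2
  after D1: wrote 5B at 0x11 = 8707cbc2be
  after D2: wrote 6B at 0x02 = ba1707cb8707
  after D3: wrote 8B at 0x0b = 6ba7ef8fdccd942c
  after D4: wrote 3B at 0x12 = a7ef8f
query mem[0x14]=0x8f, mem[0x05]=0xcb, mem[0x0d]=0xef

MEM[0x14,0x05,0x0d] = 8f cb ef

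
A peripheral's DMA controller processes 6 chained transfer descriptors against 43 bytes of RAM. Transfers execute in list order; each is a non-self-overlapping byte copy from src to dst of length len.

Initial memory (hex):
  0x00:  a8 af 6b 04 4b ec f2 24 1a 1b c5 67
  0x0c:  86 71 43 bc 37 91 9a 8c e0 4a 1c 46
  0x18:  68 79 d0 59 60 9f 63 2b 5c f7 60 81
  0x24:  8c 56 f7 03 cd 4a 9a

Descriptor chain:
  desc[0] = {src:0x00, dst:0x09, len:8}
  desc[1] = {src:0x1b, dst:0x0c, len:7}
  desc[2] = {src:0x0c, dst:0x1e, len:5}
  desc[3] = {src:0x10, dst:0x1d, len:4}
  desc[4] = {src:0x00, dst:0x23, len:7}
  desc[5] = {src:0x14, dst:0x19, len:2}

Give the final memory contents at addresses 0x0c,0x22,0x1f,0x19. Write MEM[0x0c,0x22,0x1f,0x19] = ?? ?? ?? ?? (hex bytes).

MEM[0x0c,0x22,0x1f,0x19] = 59 2b f7 e0

  after D0: wrote 8B at 0x09 = a8af6b044becf224
  after D1: wrote 7B at 0x0c = 59609f632b5cf7
  after D2: wrote 5B at 0x1e = 59609f632b
  after D3: wrote 4B at 0x1d = 2b5cf78c
  after D4: wrote 7B at 0x23 = a8af6b044becf2
  after D5: wrote 2B at 0x19 = e04a
query mem[0x0c]=0x59, mem[0x22]=0x2b, mem[0x1f]=0xf7, mem[0x19]=0xe0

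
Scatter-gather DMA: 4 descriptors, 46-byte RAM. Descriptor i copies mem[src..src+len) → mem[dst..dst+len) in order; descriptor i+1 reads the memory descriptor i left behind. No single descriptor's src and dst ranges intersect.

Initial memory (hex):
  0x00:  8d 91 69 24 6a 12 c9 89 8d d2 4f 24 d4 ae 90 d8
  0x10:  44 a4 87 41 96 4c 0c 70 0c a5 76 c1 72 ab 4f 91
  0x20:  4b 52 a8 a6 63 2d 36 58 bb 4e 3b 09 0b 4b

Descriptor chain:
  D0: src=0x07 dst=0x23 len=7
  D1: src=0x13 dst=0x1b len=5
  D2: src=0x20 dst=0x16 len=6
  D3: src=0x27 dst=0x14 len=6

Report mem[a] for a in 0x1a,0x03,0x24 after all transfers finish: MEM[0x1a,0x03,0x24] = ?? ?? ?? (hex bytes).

MEM[0x1a,0x03,0x24] = 8d 24 8d

[0] 0x07->0x23 len=7 : 89 8d d2 4f 24 d4 ae
[1] 0x13->0x1b len=5 : 41 96 4c 0c 70
[2] 0x20->0x16 len=6 : 4b 52 a8 89 8d d2
[3] 0x27->0x14 len=6 : 24 d4 ae 3b 09 0b
query mem[0x1a]=0x8d, mem[0x03]=0x24, mem[0x24]=0x8d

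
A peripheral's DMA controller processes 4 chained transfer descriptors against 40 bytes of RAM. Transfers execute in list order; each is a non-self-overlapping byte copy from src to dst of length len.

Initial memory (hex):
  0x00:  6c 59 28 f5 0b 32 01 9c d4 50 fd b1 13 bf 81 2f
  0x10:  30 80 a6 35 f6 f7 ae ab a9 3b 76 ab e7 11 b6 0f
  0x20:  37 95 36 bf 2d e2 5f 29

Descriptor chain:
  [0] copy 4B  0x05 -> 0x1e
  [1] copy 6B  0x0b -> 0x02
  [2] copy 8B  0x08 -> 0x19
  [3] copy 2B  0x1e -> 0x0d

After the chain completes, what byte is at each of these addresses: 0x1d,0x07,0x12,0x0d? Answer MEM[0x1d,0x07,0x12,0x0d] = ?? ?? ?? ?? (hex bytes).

#0 dst[0x1e+4] := {0x32,0x01,0x9c,0xd4}
#1 dst[0x02+6] := {0xb1,0x13,0xbf,0x81,0x2f,0x30}
#2 dst[0x19+8] := {0xd4,0x50,0xfd,0xb1,0x13,0xbf,0x81,0x2f}
#3 dst[0x0d+2] := {0xbf,0x81}
query mem[0x1d]=0x13, mem[0x07]=0x30, mem[0x12]=0xa6, mem[0x0d]=0xbf

MEM[0x1d,0x07,0x12,0x0d] = 13 30 a6 bf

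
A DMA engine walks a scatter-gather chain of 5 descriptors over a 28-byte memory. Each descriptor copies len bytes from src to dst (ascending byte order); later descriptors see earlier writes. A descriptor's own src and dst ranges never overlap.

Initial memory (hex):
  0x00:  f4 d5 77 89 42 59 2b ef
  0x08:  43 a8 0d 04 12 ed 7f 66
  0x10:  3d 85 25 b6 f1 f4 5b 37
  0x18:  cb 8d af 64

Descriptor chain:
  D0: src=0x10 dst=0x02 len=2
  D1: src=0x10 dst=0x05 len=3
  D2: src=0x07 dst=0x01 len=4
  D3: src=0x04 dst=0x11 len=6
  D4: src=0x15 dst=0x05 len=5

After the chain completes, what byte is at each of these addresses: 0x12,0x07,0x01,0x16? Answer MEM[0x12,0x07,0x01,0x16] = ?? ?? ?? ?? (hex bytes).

#0 dst[0x02+2] := {0x3d,0x85}
#1 dst[0x05+3] := {0x3d,0x85,0x25}
#2 dst[0x01+4] := {0x25,0x43,0xa8,0x0d}
#3 dst[0x11+6] := {0x0d,0x3d,0x85,0x25,0x43,0xa8}
#4 dst[0x05+5] := {0x43,0xa8,0x37,0xcb,0x8d}
query mem[0x12]=0x3d, mem[0x07]=0x37, mem[0x01]=0x25, mem[0x16]=0xa8

MEM[0x12,0x07,0x01,0x16] = 3d 37 25 a8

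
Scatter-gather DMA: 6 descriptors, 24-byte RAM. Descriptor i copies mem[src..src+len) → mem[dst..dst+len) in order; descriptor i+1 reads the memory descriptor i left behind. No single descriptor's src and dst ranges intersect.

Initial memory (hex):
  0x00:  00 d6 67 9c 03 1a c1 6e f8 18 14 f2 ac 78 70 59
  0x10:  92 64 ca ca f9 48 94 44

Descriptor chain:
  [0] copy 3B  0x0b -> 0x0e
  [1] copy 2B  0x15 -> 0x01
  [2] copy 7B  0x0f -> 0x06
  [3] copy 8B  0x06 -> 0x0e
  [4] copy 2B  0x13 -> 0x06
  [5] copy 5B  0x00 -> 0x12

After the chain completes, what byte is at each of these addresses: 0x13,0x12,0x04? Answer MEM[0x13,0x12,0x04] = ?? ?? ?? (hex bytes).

MEM[0x13,0x12,0x04] = 48 00 03

[0] 0x0b->0x0e len=3 : f2 ac 78
[1] 0x15->0x01 len=2 : 48 94
[2] 0x0f->0x06 len=7 : ac 78 64 ca ca f9 48
[3] 0x06->0x0e len=8 : ac 78 64 ca ca f9 48 78
[4] 0x13->0x06 len=2 : f9 48
[5] 0x00->0x12 len=5 : 00 48 94 9c 03
query mem[0x13]=0x48, mem[0x12]=0x00, mem[0x04]=0x03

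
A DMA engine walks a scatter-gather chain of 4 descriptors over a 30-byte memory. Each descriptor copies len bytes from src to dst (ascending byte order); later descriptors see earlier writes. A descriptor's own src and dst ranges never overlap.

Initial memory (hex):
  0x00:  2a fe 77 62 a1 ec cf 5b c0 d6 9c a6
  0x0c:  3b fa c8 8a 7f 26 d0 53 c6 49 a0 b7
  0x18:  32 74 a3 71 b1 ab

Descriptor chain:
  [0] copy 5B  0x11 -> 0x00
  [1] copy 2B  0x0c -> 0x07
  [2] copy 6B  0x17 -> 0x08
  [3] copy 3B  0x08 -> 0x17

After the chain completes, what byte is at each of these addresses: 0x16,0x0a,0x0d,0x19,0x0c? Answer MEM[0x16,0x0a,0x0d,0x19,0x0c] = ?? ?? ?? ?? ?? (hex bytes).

MEM[0x16,0x0a,0x0d,0x19,0x0c] = a0 74 b1 74 71

[0] 0x11->0x00 len=5 : 26 d0 53 c6 49
[1] 0x0c->0x07 len=2 : 3b fa
[2] 0x17->0x08 len=6 : b7 32 74 a3 71 b1
[3] 0x08->0x17 len=3 : b7 32 74
query mem[0x16]=0xa0, mem[0x0a]=0x74, mem[0x0d]=0xb1, mem[0x19]=0x74, mem[0x0c]=0x71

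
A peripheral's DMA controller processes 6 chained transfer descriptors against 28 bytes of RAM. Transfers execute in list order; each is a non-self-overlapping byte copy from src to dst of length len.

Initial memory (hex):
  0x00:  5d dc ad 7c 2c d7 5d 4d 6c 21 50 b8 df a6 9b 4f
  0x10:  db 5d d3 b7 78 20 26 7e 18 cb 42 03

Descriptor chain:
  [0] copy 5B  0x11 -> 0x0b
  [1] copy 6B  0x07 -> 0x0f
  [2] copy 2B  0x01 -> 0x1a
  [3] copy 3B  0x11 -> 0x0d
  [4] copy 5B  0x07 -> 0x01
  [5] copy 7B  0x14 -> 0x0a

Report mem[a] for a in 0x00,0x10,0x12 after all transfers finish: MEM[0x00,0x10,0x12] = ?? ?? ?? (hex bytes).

[0] 0x11->0x0b len=5 : 5d d3 b7 78 20
[1] 0x07->0x0f len=6 : 4d 6c 21 50 5d d3
[2] 0x01->0x1a len=2 : dc ad
[3] 0x11->0x0d len=3 : 21 50 5d
[4] 0x07->0x01 len=5 : 4d 6c 21 50 5d
[5] 0x14->0x0a len=7 : d3 20 26 7e 18 cb dc
query mem[0x00]=0x5d, mem[0x10]=0xdc, mem[0x12]=0x50

MEM[0x00,0x10,0x12] = 5d dc 50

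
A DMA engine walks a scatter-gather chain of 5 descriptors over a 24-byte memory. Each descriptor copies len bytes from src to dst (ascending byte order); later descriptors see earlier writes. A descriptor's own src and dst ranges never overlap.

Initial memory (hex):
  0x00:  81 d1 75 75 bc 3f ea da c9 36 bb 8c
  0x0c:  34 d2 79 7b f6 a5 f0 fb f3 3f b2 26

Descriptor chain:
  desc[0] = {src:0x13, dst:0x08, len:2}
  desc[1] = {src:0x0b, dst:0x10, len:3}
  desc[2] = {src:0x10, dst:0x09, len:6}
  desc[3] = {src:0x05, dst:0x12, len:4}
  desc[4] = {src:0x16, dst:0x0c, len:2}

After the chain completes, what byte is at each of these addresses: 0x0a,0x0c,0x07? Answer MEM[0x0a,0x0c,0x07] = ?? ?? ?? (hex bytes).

#0 dst[0x08+2] := {0xfb,0xf3}
#1 dst[0x10+3] := {0x8c,0x34,0xd2}
#2 dst[0x09+6] := {0x8c,0x34,0xd2,0xfb,0xf3,0x3f}
#3 dst[0x12+4] := {0x3f,0xea,0xda,0xfb}
#4 dst[0x0c+2] := {0xb2,0x26}
query mem[0x0a]=0x34, mem[0x0c]=0xb2, mem[0x07]=0xda

MEM[0x0a,0x0c,0x07] = 34 b2 da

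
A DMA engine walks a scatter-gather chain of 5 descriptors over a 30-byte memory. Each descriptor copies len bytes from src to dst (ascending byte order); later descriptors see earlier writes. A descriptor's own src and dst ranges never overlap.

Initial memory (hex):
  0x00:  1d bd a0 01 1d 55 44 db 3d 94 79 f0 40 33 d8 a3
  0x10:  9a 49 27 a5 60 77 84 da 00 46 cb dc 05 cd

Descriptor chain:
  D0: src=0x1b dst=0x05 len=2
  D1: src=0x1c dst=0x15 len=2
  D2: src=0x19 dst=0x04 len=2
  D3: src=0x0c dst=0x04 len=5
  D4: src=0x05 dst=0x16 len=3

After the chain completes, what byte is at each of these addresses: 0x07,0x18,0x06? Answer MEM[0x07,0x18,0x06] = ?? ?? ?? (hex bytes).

  after D0: wrote 2B at 0x05 = dc05
  after D1: wrote 2B at 0x15 = 05cd
  after D2: wrote 2B at 0x04 = 46cb
  after D3: wrote 5B at 0x04 = 4033d8a39a
  after D4: wrote 3B at 0x16 = 33d8a3
query mem[0x07]=0xa3, mem[0x18]=0xa3, mem[0x06]=0xd8

MEM[0x07,0x18,0x06] = a3 a3 d8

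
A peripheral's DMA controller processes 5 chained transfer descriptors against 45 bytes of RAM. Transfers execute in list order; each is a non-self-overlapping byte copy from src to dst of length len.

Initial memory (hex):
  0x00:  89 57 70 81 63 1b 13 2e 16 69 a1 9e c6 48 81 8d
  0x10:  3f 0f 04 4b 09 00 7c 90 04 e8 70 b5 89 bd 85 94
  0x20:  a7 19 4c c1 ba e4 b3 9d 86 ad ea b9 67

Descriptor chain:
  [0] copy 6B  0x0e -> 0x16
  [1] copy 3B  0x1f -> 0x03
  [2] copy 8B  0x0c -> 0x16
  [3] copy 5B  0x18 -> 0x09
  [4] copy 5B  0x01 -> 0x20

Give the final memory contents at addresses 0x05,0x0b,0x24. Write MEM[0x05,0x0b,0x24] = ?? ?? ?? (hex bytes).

[0] 0x0e->0x16 len=6 : 81 8d 3f 0f 04 4b
[1] 0x1f->0x03 len=3 : 94 a7 19
[2] 0x0c->0x16 len=8 : c6 48 81 8d 3f 0f 04 4b
[3] 0x18->0x09 len=5 : 81 8d 3f 0f 04
[4] 0x01->0x20 len=5 : 57 70 94 a7 19
query mem[0x05]=0x19, mem[0x0b]=0x3f, mem[0x24]=0x19

MEM[0x05,0x0b,0x24] = 19 3f 19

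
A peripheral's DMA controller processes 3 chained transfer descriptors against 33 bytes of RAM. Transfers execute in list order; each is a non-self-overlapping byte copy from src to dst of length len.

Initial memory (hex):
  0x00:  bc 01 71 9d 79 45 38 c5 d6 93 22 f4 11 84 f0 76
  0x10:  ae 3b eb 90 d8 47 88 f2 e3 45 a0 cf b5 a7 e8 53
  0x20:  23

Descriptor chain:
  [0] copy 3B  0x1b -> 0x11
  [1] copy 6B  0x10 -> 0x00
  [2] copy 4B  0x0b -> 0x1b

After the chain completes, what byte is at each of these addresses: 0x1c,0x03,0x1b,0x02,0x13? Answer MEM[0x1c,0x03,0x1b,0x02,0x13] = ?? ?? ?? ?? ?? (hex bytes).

#0 dst[0x11+3] := {0xcf,0xb5,0xa7}
#1 dst[0x00+6] := {0xae,0xcf,0xb5,0xa7,0xd8,0x47}
#2 dst[0x1b+4] := {0xf4,0x11,0x84,0xf0}
query mem[0x1c]=0x11, mem[0x03]=0xa7, mem[0x1b]=0xf4, mem[0x02]=0xb5, mem[0x13]=0xa7

MEM[0x1c,0x03,0x1b,0x02,0x13] = 11 a7 f4 b5 a7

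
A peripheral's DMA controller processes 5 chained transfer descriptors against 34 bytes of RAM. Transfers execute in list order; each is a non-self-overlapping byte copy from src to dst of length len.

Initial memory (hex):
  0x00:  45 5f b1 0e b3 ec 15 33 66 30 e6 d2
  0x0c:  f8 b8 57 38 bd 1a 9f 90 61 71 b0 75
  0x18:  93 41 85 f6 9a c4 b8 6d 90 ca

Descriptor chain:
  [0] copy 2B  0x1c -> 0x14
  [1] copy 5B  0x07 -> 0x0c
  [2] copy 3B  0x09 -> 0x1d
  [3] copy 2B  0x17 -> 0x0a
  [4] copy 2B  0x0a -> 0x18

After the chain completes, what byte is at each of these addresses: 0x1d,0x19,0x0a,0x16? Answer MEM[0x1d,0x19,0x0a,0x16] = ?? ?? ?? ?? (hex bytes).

MEM[0x1d,0x19,0x0a,0x16] = 30 93 75 b0

  after D0: wrote 2B at 0x14 = 9ac4
  after D1: wrote 5B at 0x0c = 336630e6d2
  after D2: wrote 3B at 0x1d = 30e6d2
  after D3: wrote 2B at 0x0a = 7593
  after D4: wrote 2B at 0x18 = 7593
query mem[0x1d]=0x30, mem[0x19]=0x93, mem[0x0a]=0x75, mem[0x16]=0xb0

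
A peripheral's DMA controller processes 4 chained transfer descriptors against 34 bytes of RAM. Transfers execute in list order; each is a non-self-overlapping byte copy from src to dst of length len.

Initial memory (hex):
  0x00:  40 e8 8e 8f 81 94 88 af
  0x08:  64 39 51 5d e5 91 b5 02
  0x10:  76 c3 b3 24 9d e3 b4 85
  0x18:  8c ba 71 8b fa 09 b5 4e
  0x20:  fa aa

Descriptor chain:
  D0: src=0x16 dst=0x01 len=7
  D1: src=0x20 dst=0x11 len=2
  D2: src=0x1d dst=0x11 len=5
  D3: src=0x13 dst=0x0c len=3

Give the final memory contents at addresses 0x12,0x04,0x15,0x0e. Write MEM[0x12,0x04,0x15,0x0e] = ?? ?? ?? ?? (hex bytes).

MEM[0x12,0x04,0x15,0x0e] = b5 ba aa aa

#0 dst[0x01+7] := {0xb4,0x85,0x8c,0xba,0x71,0x8b,0xfa}
#1 dst[0x11+2] := {0xfa,0xaa}
#2 dst[0x11+5] := {0x09,0xb5,0x4e,0xfa,0xaa}
#3 dst[0x0c+3] := {0x4e,0xfa,0xaa}
query mem[0x12]=0xb5, mem[0x04]=0xba, mem[0x15]=0xaa, mem[0x0e]=0xaa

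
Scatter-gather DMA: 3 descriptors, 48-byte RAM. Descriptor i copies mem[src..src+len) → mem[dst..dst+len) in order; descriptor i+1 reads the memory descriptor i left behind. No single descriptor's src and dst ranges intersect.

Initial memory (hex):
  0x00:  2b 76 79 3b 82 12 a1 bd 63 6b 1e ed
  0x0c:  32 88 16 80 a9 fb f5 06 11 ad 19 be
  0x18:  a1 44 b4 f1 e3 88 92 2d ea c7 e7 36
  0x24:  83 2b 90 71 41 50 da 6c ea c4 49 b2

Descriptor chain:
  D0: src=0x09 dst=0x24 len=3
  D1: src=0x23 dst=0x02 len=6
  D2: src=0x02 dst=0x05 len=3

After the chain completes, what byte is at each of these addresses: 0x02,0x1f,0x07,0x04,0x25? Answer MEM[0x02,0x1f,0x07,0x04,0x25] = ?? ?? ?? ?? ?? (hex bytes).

  after D0: wrote 3B at 0x24 = 6b1eed
  after D1: wrote 6B at 0x02 = 366b1eed7141
  after D2: wrote 3B at 0x05 = 366b1e
query mem[0x02]=0x36, mem[0x1f]=0x2d, mem[0x07]=0x1e, mem[0x04]=0x1e, mem[0x25]=0x1e

MEM[0x02,0x1f,0x07,0x04,0x25] = 36 2d 1e 1e 1e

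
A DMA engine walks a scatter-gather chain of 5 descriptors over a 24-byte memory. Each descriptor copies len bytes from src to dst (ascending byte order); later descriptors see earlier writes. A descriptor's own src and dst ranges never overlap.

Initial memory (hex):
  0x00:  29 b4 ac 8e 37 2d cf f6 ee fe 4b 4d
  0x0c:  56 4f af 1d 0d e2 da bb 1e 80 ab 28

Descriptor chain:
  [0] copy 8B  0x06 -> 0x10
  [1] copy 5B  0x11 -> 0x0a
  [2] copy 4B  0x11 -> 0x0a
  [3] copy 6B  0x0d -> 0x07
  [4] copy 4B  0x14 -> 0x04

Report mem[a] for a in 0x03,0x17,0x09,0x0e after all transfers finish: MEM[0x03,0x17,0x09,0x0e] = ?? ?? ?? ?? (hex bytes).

MEM[0x03,0x17,0x09,0x0e] = 8e 4f 1d 4d

[0] 0x06->0x10 len=8 : cf f6 ee fe 4b 4d 56 4f
[1] 0x11->0x0a len=5 : f6 ee fe 4b 4d
[2] 0x11->0x0a len=4 : f6 ee fe 4b
[3] 0x0d->0x07 len=6 : 4b 4d 1d cf f6 ee
[4] 0x14->0x04 len=4 : 4b 4d 56 4f
query mem[0x03]=0x8e, mem[0x17]=0x4f, mem[0x09]=0x1d, mem[0x0e]=0x4d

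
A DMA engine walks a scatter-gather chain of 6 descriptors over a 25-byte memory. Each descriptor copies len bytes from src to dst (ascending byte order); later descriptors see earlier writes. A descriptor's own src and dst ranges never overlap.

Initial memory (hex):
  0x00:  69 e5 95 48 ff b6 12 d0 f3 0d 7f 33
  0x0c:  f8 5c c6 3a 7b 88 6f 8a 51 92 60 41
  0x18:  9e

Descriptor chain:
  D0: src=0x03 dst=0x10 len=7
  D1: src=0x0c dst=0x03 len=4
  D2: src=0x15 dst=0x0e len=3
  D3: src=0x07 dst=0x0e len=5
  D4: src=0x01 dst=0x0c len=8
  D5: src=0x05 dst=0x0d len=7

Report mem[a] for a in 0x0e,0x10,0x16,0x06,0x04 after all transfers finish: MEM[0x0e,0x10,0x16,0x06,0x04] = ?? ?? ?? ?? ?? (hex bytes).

  after D0: wrote 7B at 0x10 = 48ffb612d0f30d
  after D1: wrote 4B at 0x03 = f85cc63a
  after D2: wrote 3B at 0x0e = f30d41
  after D3: wrote 5B at 0x0e = d0f30d7f33
  after D4: wrote 8B at 0x0c = e595f85cc63ad0f3
  after D5: wrote 7B at 0x0d = c63ad0f30d7f33
query mem[0x0e]=0x3a, mem[0x10]=0xf3, mem[0x16]=0x0d, mem[0x06]=0x3a, mem[0x04]=0x5c

MEM[0x0e,0x10,0x16,0x06,0x04] = 3a f3 0d 3a 5c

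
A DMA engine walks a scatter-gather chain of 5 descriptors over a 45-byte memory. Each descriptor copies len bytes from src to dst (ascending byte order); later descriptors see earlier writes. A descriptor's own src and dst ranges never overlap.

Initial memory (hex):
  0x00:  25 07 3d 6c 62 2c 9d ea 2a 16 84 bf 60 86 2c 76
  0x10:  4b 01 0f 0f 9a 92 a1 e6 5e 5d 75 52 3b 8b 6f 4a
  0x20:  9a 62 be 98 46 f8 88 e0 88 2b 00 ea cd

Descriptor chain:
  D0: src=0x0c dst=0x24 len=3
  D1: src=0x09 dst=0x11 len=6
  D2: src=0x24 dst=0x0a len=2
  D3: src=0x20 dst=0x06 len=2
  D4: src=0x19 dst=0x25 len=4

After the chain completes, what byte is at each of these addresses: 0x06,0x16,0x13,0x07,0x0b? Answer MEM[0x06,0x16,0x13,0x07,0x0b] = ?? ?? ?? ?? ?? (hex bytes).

#0 dst[0x24+3] := {0x60,0x86,0x2c}
#1 dst[0x11+6] := {0x16,0x84,0xbf,0x60,0x86,0x2c}
#2 dst[0x0a+2] := {0x60,0x86}
#3 dst[0x06+2] := {0x9a,0x62}
#4 dst[0x25+4] := {0x5d,0x75,0x52,0x3b}
query mem[0x06]=0x9a, mem[0x16]=0x2c, mem[0x13]=0xbf, mem[0x07]=0x62, mem[0x0b]=0x86

MEM[0x06,0x16,0x13,0x07,0x0b] = 9a 2c bf 62 86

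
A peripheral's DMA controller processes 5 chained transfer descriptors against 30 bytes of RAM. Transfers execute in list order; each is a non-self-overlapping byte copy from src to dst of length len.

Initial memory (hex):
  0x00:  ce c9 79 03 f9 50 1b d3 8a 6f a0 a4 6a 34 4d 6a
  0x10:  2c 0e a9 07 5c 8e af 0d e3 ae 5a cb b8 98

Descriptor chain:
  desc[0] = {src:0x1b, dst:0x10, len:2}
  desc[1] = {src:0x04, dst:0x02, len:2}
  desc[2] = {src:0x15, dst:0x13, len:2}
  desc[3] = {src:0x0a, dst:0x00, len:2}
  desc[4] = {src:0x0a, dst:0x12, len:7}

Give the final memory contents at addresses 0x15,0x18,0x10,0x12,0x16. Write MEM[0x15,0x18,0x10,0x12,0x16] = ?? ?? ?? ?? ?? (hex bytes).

#0 dst[0x10+2] := {0xcb,0xb8}
#1 dst[0x02+2] := {0xf9,0x50}
#2 dst[0x13+2] := {0x8e,0xaf}
#3 dst[0x00+2] := {0xa0,0xa4}
#4 dst[0x12+7] := {0xa0,0xa4,0x6a,0x34,0x4d,0x6a,0xcb}
query mem[0x15]=0x34, mem[0x18]=0xcb, mem[0x10]=0xcb, mem[0x12]=0xa0, mem[0x16]=0x4d

MEM[0x15,0x18,0x10,0x12,0x16] = 34 cb cb a0 4d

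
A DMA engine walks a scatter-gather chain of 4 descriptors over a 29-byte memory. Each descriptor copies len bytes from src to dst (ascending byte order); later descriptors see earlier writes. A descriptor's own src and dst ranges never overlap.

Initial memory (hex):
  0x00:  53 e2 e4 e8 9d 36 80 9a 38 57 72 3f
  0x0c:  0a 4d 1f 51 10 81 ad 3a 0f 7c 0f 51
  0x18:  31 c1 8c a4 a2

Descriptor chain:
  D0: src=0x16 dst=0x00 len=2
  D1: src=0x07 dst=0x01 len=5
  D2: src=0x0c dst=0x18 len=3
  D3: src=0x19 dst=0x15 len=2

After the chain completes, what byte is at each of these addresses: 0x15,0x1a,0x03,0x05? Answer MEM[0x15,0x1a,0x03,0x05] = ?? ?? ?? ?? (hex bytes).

#0 dst[0x00+2] := {0x0f,0x51}
#1 dst[0x01+5] := {0x9a,0x38,0x57,0x72,0x3f}
#2 dst[0x18+3] := {0x0a,0x4d,0x1f}
#3 dst[0x15+2] := {0x4d,0x1f}
query mem[0x15]=0x4d, mem[0x1a]=0x1f, mem[0x03]=0x57, mem[0x05]=0x3f

MEM[0x15,0x1a,0x03,0x05] = 4d 1f 57 3f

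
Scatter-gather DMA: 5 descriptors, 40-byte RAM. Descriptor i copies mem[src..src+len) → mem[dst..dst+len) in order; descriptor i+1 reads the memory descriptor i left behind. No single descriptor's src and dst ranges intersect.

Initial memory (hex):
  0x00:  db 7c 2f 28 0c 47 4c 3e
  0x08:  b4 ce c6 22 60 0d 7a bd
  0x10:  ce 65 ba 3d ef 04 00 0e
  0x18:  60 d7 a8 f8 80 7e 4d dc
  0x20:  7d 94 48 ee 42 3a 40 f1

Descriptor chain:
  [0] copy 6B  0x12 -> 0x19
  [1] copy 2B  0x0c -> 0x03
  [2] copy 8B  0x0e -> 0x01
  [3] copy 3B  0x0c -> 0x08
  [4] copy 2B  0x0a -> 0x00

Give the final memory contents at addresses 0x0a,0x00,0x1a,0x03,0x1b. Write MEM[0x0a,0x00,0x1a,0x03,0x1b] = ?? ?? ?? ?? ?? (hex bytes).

MEM[0x0a,0x00,0x1a,0x03,0x1b] = 7a 7a 3d ce ef

[0] 0x12->0x19 len=6 : ba 3d ef 04 00 0e
[1] 0x0c->0x03 len=2 : 60 0d
[2] 0x0e->0x01 len=8 : 7a bd ce 65 ba 3d ef 04
[3] 0x0c->0x08 len=3 : 60 0d 7a
[4] 0x0a->0x00 len=2 : 7a 22
query mem[0x0a]=0x7a, mem[0x00]=0x7a, mem[0x1a]=0x3d, mem[0x03]=0xce, mem[0x1b]=0xef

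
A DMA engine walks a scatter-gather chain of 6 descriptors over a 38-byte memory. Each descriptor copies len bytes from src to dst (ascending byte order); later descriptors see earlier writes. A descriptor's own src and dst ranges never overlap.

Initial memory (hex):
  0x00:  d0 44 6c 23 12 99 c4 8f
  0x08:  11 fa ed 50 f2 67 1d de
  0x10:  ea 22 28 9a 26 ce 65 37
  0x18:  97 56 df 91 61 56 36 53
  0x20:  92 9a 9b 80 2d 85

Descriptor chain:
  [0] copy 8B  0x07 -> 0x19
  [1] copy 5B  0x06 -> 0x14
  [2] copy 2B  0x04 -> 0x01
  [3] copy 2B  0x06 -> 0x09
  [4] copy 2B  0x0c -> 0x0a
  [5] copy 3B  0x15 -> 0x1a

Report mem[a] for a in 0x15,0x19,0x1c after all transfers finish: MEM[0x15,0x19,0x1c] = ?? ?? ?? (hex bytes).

MEM[0x15,0x19,0x1c] = 8f 8f fa

[0] 0x07->0x19 len=8 : 8f 11 fa ed 50 f2 67 1d
[1] 0x06->0x14 len=5 : c4 8f 11 fa ed
[2] 0x04->0x01 len=2 : 12 99
[3] 0x06->0x09 len=2 : c4 8f
[4] 0x0c->0x0a len=2 : f2 67
[5] 0x15->0x1a len=3 : 8f 11 fa
query mem[0x15]=0x8f, mem[0x19]=0x8f, mem[0x1c]=0xfa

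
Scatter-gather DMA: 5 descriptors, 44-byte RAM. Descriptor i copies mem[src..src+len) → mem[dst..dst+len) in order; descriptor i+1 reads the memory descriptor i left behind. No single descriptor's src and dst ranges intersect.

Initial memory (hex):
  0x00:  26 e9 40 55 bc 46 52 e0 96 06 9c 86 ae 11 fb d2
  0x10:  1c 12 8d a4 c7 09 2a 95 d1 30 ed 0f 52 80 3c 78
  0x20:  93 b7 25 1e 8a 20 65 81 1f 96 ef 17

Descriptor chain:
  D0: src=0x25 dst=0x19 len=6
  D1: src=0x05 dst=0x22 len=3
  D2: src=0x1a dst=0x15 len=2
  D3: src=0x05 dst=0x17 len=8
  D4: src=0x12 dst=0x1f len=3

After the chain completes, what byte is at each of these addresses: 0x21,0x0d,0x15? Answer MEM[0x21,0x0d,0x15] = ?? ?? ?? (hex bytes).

MEM[0x21,0x0d,0x15] = c7 11 65

[0] 0x25->0x19 len=6 : 20 65 81 1f 96 ef
[1] 0x05->0x22 len=3 : 46 52 e0
[2] 0x1a->0x15 len=2 : 65 81
[3] 0x05->0x17 len=8 : 46 52 e0 96 06 9c 86 ae
[4] 0x12->0x1f len=3 : 8d a4 c7
query mem[0x21]=0xc7, mem[0x0d]=0x11, mem[0x15]=0x65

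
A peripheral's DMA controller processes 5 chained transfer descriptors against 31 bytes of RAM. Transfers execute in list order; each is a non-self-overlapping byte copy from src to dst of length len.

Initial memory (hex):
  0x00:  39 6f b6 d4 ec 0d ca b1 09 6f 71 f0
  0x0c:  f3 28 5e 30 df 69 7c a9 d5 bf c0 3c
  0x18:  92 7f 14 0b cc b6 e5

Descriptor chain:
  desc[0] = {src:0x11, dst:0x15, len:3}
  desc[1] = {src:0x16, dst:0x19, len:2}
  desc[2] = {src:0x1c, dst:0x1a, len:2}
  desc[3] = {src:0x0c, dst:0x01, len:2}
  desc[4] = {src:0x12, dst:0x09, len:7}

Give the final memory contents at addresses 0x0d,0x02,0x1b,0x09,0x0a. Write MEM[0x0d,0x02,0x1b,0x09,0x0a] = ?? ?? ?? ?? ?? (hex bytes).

MEM[0x0d,0x02,0x1b,0x09,0x0a] = 7c 28 b6 7c a9

#0 dst[0x15+3] := {0x69,0x7c,0xa9}
#1 dst[0x19+2] := {0x7c,0xa9}
#2 dst[0x1a+2] := {0xcc,0xb6}
#3 dst[0x01+2] := {0xf3,0x28}
#4 dst[0x09+7] := {0x7c,0xa9,0xd5,0x69,0x7c,0xa9,0x92}
query mem[0x0d]=0x7c, mem[0x02]=0x28, mem[0x1b]=0xb6, mem[0x09]=0x7c, mem[0x0a]=0xa9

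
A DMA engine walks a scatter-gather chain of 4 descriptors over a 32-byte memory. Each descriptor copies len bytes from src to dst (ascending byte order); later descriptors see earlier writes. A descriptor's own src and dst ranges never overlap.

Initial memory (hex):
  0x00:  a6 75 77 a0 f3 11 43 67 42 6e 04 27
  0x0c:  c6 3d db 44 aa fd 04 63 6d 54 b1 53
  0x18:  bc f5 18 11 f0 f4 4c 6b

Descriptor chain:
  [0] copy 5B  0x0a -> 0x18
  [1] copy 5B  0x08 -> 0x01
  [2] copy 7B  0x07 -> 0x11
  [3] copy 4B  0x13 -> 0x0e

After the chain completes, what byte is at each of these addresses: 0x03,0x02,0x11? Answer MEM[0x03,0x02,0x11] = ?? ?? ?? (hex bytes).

D0: mem[0x18..0x1c] <- [04 27 c6 3d db]
D1: mem[0x01..0x05] <- [42 6e 04 27 c6]
D2: mem[0x11..0x17] <- [67 42 6e 04 27 c6 3d]
D3: mem[0x0e..0x11] <- [6e 04 27 c6]
query mem[0x03]=0x04, mem[0x02]=0x6e, mem[0x11]=0xc6

MEM[0x03,0x02,0x11] = 04 6e c6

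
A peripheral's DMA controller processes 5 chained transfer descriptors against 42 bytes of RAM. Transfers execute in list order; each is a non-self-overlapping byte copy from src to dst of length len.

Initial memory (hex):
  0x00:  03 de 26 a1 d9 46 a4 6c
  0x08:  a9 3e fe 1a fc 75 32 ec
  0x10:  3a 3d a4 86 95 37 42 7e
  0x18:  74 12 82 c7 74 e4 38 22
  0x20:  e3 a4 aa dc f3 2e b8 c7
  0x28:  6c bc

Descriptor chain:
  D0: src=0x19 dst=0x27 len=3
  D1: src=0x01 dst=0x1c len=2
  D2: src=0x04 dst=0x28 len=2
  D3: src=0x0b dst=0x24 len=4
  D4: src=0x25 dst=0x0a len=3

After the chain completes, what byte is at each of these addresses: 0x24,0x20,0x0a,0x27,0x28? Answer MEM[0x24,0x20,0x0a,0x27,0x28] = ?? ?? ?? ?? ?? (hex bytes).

  after D0: wrote 3B at 0x27 = 1282c7
  after D1: wrote 2B at 0x1c = de26
  after D2: wrote 2B at 0x28 = d946
  after D3: wrote 4B at 0x24 = 1afc7532
  after D4: wrote 3B at 0x0a = fc7532
query mem[0x24]=0x1a, mem[0x20]=0xe3, mem[0x0a]=0xfc, mem[0x27]=0x32, mem[0x28]=0xd9

MEM[0x24,0x20,0x0a,0x27,0x28] = 1a e3 fc 32 d9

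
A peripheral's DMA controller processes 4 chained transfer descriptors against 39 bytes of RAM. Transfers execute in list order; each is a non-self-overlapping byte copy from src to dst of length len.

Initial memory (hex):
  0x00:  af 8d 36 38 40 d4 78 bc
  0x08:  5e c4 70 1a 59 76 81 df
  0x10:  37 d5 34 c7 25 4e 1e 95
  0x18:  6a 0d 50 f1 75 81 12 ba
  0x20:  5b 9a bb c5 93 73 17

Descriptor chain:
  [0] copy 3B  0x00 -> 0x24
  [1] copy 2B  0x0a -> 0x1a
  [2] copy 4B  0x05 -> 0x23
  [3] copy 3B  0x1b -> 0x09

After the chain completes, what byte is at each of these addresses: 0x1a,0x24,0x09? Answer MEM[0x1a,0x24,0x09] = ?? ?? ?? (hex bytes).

MEM[0x1a,0x24,0x09] = 70 78 1a

#0 dst[0x24+3] := {0xaf,0x8d,0x36}
#1 dst[0x1a+2] := {0x70,0x1a}
#2 dst[0x23+4] := {0xd4,0x78,0xbc,0x5e}
#3 dst[0x09+3] := {0x1a,0x75,0x81}
query mem[0x1a]=0x70, mem[0x24]=0x78, mem[0x09]=0x1a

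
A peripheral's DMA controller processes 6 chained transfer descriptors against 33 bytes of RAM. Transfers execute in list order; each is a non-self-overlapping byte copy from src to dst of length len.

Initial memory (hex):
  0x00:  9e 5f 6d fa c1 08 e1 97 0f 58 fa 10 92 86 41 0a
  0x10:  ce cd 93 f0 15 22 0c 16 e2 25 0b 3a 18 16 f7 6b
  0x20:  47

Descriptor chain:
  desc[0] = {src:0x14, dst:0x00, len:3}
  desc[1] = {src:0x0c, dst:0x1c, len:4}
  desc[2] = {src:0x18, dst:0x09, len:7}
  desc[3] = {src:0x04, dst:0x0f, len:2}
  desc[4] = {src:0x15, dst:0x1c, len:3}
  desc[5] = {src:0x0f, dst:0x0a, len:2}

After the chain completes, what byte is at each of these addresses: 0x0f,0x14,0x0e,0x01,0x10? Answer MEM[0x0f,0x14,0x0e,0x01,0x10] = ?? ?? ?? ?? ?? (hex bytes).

[0] 0x14->0x00 len=3 : 15 22 0c
[1] 0x0c->0x1c len=4 : 92 86 41 0a
[2] 0x18->0x09 len=7 : e2 25 0b 3a 92 86 41
[3] 0x04->0x0f len=2 : c1 08
[4] 0x15->0x1c len=3 : 22 0c 16
[5] 0x0f->0x0a len=2 : c1 08
query mem[0x0f]=0xc1, mem[0x14]=0x15, mem[0x0e]=0x86, mem[0x01]=0x22, mem[0x10]=0x08

MEM[0x0f,0x14,0x0e,0x01,0x10] = c1 15 86 22 08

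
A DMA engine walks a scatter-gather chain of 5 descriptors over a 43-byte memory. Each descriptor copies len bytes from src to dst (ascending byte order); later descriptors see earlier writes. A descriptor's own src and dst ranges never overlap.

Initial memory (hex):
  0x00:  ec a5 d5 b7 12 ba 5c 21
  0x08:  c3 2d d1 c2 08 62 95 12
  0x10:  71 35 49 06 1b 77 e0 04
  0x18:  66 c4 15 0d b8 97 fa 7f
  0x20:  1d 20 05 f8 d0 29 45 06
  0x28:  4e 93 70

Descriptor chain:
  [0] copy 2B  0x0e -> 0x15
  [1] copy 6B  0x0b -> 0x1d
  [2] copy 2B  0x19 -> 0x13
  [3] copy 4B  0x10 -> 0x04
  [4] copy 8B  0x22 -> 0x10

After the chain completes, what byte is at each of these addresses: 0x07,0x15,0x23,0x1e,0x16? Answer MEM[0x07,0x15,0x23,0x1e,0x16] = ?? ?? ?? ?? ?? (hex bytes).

D0: mem[0x15..0x16] <- [95 12]
D1: mem[0x1d..0x22] <- [c2 08 62 95 12 71]
D2: mem[0x13..0x14] <- [c4 15]
D3: mem[0x04..0x07] <- [71 35 49 c4]
D4: mem[0x10..0x17] <- [71 f8 d0 29 45 06 4e 93]
query mem[0x07]=0xc4, mem[0x15]=0x06, mem[0x23]=0xf8, mem[0x1e]=0x08, mem[0x16]=0x4e

MEM[0x07,0x15,0x23,0x1e,0x16] = c4 06 f8 08 4e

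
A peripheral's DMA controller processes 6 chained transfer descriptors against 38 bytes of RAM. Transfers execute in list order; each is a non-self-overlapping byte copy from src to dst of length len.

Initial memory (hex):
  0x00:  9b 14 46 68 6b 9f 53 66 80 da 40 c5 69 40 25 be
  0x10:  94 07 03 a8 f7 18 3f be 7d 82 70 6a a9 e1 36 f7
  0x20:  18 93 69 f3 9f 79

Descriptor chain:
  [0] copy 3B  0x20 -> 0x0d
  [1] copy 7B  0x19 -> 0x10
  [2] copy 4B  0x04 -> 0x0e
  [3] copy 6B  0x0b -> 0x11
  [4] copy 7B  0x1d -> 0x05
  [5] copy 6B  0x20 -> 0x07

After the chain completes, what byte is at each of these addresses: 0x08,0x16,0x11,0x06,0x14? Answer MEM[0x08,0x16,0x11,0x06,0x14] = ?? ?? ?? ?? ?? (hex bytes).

D0: mem[0x0d..0x0f] <- [18 93 69]
D1: mem[0x10..0x16] <- [82 70 6a a9 e1 36 f7]
D2: mem[0x0e..0x11] <- [6b 9f 53 66]
D3: mem[0x11..0x16] <- [c5 69 18 6b 9f 53]
D4: mem[0x05..0x0b] <- [e1 36 f7 18 93 69 f3]
D5: mem[0x07..0x0c] <- [18 93 69 f3 9f 79]
query mem[0x08]=0x93, mem[0x16]=0x53, mem[0x11]=0xc5, mem[0x06]=0x36, mem[0x14]=0x6b

MEM[0x08,0x16,0x11,0x06,0x14] = 93 53 c5 36 6b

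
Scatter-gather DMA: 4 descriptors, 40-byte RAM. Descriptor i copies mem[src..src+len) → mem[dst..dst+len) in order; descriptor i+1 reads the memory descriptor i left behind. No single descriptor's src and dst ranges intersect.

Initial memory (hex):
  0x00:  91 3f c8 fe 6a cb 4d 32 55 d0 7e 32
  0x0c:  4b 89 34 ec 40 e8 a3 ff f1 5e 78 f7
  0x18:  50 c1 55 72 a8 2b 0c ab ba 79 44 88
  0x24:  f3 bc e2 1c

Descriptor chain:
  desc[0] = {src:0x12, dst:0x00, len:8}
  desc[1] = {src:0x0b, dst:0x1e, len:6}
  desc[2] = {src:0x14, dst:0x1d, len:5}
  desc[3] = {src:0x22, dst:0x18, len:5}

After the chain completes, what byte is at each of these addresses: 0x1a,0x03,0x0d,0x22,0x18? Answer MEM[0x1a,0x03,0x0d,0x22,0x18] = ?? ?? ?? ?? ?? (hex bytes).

MEM[0x1a,0x03,0x0d,0x22,0x18] = f3 5e 89 ec ec

D0: mem[0x00..0x07] <- [a3 ff f1 5e 78 f7 50 c1]
D1: mem[0x1e..0x23] <- [32 4b 89 34 ec 40]
D2: mem[0x1d..0x21] <- [f1 5e 78 f7 50]
D3: mem[0x18..0x1c] <- [ec 40 f3 bc e2]
query mem[0x1a]=0xf3, mem[0x03]=0x5e, mem[0x0d]=0x89, mem[0x22]=0xec, mem[0x18]=0xec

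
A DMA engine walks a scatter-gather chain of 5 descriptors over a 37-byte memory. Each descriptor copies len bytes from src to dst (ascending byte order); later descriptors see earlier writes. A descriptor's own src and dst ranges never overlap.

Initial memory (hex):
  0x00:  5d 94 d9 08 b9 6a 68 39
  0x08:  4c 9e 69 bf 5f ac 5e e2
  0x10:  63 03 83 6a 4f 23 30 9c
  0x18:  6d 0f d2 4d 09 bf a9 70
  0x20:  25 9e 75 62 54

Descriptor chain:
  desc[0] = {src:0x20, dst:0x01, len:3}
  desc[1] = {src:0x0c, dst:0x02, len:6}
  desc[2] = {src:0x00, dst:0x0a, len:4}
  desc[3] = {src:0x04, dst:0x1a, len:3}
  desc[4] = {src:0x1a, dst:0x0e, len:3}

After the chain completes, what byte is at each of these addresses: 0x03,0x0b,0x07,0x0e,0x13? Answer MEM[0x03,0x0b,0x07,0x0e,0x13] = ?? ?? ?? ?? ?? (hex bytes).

MEM[0x03,0x0b,0x07,0x0e,0x13] = ac 25 03 5e 6a

D0: mem[0x01..0x03] <- [25 9e 75]
D1: mem[0x02..0x07] <- [5f ac 5e e2 63 03]
D2: mem[0x0a..0x0d] <- [5d 25 5f ac]
D3: mem[0x1a..0x1c] <- [5e e2 63]
D4: mem[0x0e..0x10] <- [5e e2 63]
query mem[0x03]=0xac, mem[0x0b]=0x25, mem[0x07]=0x03, mem[0x0e]=0x5e, mem[0x13]=0x6a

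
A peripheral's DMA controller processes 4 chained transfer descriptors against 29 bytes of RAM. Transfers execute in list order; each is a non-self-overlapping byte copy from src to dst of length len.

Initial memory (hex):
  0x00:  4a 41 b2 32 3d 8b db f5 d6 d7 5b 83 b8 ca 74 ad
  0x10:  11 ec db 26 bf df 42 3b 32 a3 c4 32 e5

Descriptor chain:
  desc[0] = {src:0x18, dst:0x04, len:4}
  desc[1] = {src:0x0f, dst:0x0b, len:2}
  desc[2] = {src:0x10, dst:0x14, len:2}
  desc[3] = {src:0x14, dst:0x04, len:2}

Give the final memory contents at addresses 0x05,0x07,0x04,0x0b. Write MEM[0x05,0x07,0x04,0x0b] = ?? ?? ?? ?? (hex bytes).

MEM[0x05,0x07,0x04,0x0b] = ec 32 11 ad

[0] 0x18->0x04 len=4 : 32 a3 c4 32
[1] 0x0f->0x0b len=2 : ad 11
[2] 0x10->0x14 len=2 : 11 ec
[3] 0x14->0x04 len=2 : 11 ec
query mem[0x05]=0xec, mem[0x07]=0x32, mem[0x04]=0x11, mem[0x0b]=0xad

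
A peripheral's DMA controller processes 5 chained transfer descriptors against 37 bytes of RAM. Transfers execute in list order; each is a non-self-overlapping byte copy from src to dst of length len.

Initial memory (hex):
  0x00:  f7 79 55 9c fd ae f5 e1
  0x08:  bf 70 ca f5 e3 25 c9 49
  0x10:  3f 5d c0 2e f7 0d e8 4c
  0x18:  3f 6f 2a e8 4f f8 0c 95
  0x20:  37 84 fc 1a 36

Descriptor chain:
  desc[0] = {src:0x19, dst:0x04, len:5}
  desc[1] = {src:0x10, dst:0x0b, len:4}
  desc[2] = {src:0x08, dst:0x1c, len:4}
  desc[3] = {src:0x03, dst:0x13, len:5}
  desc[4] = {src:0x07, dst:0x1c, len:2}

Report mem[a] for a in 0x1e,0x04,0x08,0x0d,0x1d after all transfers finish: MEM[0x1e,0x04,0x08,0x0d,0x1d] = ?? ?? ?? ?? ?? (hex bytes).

MEM[0x1e,0x04,0x08,0x0d,0x1d] = ca 6f f8 c0 f8

D0: mem[0x04..0x08] <- [6f 2a e8 4f f8]
D1: mem[0x0b..0x0e] <- [3f 5d c0 2e]
D2: mem[0x1c..0x1f] <- [f8 70 ca 3f]
D3: mem[0x13..0x17] <- [9c 6f 2a e8 4f]
D4: mem[0x1c..0x1d] <- [4f f8]
query mem[0x1e]=0xca, mem[0x04]=0x6f, mem[0x08]=0xf8, mem[0x0d]=0xc0, mem[0x1d]=0xf8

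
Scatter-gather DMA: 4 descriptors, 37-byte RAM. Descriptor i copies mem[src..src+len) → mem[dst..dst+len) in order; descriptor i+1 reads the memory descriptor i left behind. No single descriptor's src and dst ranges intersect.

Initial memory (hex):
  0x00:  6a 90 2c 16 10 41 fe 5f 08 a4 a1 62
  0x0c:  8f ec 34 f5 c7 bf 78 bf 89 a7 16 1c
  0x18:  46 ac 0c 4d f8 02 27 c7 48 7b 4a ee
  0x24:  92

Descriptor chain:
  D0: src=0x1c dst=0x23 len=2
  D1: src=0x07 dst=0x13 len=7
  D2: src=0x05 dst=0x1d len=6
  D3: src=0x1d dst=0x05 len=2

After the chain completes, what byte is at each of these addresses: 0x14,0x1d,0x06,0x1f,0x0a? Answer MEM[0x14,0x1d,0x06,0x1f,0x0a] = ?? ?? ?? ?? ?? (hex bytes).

MEM[0x14,0x1d,0x06,0x1f,0x0a] = 08 41 fe 5f a1

D0: mem[0x23..0x24] <- [f8 02]
D1: mem[0x13..0x19] <- [5f 08 a4 a1 62 8f ec]
D2: mem[0x1d..0x22] <- [41 fe 5f 08 a4 a1]
D3: mem[0x05..0x06] <- [41 fe]
query mem[0x14]=0x08, mem[0x1d]=0x41, mem[0x06]=0xfe, mem[0x1f]=0x5f, mem[0x0a]=0xa1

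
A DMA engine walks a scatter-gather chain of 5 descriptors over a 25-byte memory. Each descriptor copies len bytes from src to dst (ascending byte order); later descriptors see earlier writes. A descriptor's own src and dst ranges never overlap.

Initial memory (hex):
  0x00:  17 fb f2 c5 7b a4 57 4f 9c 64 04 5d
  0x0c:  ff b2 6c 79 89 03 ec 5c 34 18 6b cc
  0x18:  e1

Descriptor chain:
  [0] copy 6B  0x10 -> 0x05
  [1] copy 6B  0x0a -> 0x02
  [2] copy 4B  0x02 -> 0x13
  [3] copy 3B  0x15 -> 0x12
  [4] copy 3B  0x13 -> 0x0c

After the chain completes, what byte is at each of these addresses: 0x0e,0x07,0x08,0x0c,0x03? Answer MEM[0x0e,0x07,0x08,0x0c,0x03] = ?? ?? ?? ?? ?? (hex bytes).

MEM[0x0e,0x07,0x08,0x0c,0x03] = ff 79 5c b2 5d

[0] 0x10->0x05 len=6 : 89 03 ec 5c 34 18
[1] 0x0a->0x02 len=6 : 18 5d ff b2 6c 79
[2] 0x02->0x13 len=4 : 18 5d ff b2
[3] 0x15->0x12 len=3 : ff b2 cc
[4] 0x13->0x0c len=3 : b2 cc ff
query mem[0x0e]=0xff, mem[0x07]=0x79, mem[0x08]=0x5c, mem[0x0c]=0xb2, mem[0x03]=0x5d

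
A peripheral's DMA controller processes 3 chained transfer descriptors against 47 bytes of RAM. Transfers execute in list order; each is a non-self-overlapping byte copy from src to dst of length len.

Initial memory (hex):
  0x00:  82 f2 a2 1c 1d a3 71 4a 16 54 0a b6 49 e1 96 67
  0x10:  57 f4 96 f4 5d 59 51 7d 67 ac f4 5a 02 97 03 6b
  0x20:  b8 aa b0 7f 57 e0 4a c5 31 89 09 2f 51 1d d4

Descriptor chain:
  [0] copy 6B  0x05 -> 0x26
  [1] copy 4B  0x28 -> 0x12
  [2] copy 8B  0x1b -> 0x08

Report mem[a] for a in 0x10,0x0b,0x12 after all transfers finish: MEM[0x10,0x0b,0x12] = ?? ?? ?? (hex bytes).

MEM[0x10,0x0b,0x12] = 57 03 4a

  after D0: wrote 6B at 0x26 = a3714a16540a
  after D1: wrote 4B at 0x12 = 4a16540a
  after D2: wrote 8B at 0x08 = 5a0297036bb8aab0
query mem[0x10]=0x57, mem[0x0b]=0x03, mem[0x12]=0x4a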